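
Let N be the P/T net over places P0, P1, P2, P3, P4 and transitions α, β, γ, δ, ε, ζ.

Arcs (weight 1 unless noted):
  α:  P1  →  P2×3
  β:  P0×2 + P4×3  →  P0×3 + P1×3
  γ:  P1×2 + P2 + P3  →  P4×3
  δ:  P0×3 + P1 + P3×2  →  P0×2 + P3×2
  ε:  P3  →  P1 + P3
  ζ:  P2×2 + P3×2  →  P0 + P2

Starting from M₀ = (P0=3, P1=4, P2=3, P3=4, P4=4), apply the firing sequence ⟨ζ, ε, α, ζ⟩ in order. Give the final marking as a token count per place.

(P0=5, P1=4, P2=4, P3=0, P4=4)

step 1: fire ζ:  (P0=3, P1=4, P2=3, P3=4, P4=4) → (P0=4, P1=4, P2=2, P3=2, P4=4)
step 2: fire ε:  (P0=4, P1=4, P2=2, P3=2, P4=4) → (P0=4, P1=5, P2=2, P3=2, P4=4)
step 3: fire α:  (P0=4, P1=5, P2=2, P3=2, P4=4) → (P0=4, P1=4, P2=5, P3=2, P4=4)
step 4: fire ζ:  (P0=4, P1=4, P2=5, P3=2, P4=4) → (P0=5, P1=4, P2=4, P3=0, P4=4)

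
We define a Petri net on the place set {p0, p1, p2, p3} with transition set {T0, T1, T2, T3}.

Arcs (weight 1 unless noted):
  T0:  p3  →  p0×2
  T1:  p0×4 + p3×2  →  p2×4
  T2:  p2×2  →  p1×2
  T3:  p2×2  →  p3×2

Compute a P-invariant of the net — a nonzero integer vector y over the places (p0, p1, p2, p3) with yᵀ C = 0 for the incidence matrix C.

y = (p0:1, p1:2, p2:2, p3:2)

Incidence matrix C (rows=places, cols=transitions):
       T0   T1   T2   T3
   p0   2   -4    0    0
   p1   0    0    2    0
   p2   0    4   -2   -2
   p3  -1   -2    0    2

Candidate y = [1, 2, 2, 2]; check y·C column-wise:
  col T0: 1·2 + 2·0 + 2·0 + 2·-1 = 0
  col T1: 1·-4 + 2·0 + 2·4 + 2·-2 = 0
  col T2: 1·0 + 2·2 + 2·-2 + 2·0 = 0
  col T3: 1·0 + 2·0 + 2·-2 + 2·2 = 0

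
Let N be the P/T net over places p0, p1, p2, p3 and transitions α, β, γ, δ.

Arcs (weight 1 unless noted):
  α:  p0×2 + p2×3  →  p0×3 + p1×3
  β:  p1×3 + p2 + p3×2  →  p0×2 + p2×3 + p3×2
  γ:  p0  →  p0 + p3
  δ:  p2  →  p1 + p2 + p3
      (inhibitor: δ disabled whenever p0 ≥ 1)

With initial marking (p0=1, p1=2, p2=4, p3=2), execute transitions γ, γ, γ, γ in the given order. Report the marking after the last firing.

step 1: fire γ:  (p0=1, p1=2, p2=4, p3=2) → (p0=1, p1=2, p2=4, p3=3)
step 2: fire γ:  (p0=1, p1=2, p2=4, p3=3) → (p0=1, p1=2, p2=4, p3=4)
step 3: fire γ:  (p0=1, p1=2, p2=4, p3=4) → (p0=1, p1=2, p2=4, p3=5)
step 4: fire γ:  (p0=1, p1=2, p2=4, p3=5) → (p0=1, p1=2, p2=4, p3=6)

(p0=1, p1=2, p2=4, p3=6)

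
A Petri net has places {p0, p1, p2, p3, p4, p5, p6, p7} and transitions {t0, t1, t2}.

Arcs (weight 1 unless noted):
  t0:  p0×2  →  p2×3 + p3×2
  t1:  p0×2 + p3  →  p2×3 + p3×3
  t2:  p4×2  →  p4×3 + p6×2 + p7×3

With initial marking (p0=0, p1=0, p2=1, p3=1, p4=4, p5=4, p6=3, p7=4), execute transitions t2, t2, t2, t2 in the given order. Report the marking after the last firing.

(p0=0, p1=0, p2=1, p3=1, p4=8, p5=4, p6=11, p7=16)

step 1: fire t2:  (p0=0, p1=0, p2=1, p3=1, p4=4, p5=4, p6=3, p7=4) → (p0=0, p1=0, p2=1, p3=1, p4=5, p5=4, p6=5, p7=7)
step 2: fire t2:  (p0=0, p1=0, p2=1, p3=1, p4=5, p5=4, p6=5, p7=7) → (p0=0, p1=0, p2=1, p3=1, p4=6, p5=4, p6=7, p7=10)
step 3: fire t2:  (p0=0, p1=0, p2=1, p3=1, p4=6, p5=4, p6=7, p7=10) → (p0=0, p1=0, p2=1, p3=1, p4=7, p5=4, p6=9, p7=13)
step 4: fire t2:  (p0=0, p1=0, p2=1, p3=1, p4=7, p5=4, p6=9, p7=13) → (p0=0, p1=0, p2=1, p3=1, p4=8, p5=4, p6=11, p7=16)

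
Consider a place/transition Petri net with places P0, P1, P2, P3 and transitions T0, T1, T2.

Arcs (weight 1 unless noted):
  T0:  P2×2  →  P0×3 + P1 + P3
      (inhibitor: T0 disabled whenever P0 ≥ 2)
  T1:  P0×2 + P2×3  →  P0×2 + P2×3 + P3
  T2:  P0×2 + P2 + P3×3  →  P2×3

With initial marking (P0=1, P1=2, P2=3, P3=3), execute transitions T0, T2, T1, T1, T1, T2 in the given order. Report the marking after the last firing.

step 1: fire T0:  (P0=1, P1=2, P2=3, P3=3) → (P0=4, P1=3, P2=1, P3=4)
step 2: fire T2:  (P0=4, P1=3, P2=1, P3=4) → (P0=2, P1=3, P2=3, P3=1)
step 3: fire T1:  (P0=2, P1=3, P2=3, P3=1) → (P0=2, P1=3, P2=3, P3=2)
step 4: fire T1:  (P0=2, P1=3, P2=3, P3=2) → (P0=2, P1=3, P2=3, P3=3)
step 5: fire T1:  (P0=2, P1=3, P2=3, P3=3) → (P0=2, P1=3, P2=3, P3=4)
step 6: fire T2:  (P0=2, P1=3, P2=3, P3=4) → (P0=0, P1=3, P2=5, P3=1)

(P0=0, P1=3, P2=5, P3=1)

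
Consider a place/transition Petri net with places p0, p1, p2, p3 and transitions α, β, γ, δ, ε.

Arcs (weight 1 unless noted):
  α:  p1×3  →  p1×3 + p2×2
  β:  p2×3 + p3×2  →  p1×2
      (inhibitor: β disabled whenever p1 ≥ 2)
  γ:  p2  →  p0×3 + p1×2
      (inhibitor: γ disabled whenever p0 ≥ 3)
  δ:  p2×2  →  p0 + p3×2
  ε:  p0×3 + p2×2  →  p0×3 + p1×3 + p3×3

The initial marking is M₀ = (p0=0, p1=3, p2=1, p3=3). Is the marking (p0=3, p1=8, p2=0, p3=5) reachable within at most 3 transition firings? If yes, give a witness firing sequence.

depth 0: 1 marking
depth 1: 3 markings reached so far
depth 2: 6 markings reached so far
depth 3: 11 markings reached so far
target is not among the 11 markings reachable within 3 steps

NO — not reachable within 3 firings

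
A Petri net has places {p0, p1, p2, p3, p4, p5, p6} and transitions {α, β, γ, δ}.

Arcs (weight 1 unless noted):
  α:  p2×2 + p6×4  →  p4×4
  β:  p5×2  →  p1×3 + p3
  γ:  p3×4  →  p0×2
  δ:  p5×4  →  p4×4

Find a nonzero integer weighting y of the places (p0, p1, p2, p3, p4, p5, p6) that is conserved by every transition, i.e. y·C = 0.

y = (p0:6, p1:-1, p2:0, p3:3, p4:0, p5:0, p6:0)

Incidence matrix C (rows=places, cols=transitions):
        α    β    γ    δ
   p0   0    0    2    0
   p1   0    3    0    0
   p2  -2    0    0    0
   p3   0    1   -4    0
   p4   4    0    0    4
   p5   0   -2    0   -4
   p6  -4    0    0    0

Candidate y = [6, -1, 0, 3, 0, 0, 0]; check y·C column-wise:
  col α: 6·0 + -1·0 + 0·-2 + 3·0 + 0·4 + 0·-4 = 0
  col β: 6·0 + -1·3 + 3·1 + 0·-2 = 0
  col γ: 6·2 + -1·0 + 3·-4 = 0
  col δ: 6·0 + -1·0 + 3·0 + 0·4 + 0·-4 = 0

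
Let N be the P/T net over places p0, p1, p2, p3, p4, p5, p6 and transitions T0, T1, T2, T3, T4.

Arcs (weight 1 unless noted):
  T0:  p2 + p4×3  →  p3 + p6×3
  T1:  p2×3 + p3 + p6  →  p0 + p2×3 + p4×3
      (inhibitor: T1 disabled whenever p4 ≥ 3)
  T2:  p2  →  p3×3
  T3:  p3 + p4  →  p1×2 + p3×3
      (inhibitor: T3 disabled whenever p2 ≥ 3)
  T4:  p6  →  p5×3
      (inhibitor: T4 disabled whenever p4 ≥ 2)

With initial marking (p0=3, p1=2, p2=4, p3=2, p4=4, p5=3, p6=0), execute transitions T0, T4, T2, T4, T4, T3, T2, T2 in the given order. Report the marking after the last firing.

(p0=3, p1=4, p2=0, p3=14, p4=0, p5=12, p6=0)

step 1: fire T0:  (p0=3, p1=2, p2=4, p3=2, p4=4, p5=3, p6=0) → (p0=3, p1=2, p2=3, p3=3, p4=1, p5=3, p6=3)
step 2: fire T4:  (p0=3, p1=2, p2=3, p3=3, p4=1, p5=3, p6=3) → (p0=3, p1=2, p2=3, p3=3, p4=1, p5=6, p6=2)
step 3: fire T2:  (p0=3, p1=2, p2=3, p3=3, p4=1, p5=6, p6=2) → (p0=3, p1=2, p2=2, p3=6, p4=1, p5=6, p6=2)
step 4: fire T4:  (p0=3, p1=2, p2=2, p3=6, p4=1, p5=6, p6=2) → (p0=3, p1=2, p2=2, p3=6, p4=1, p5=9, p6=1)
step 5: fire T4:  (p0=3, p1=2, p2=2, p3=6, p4=1, p5=9, p6=1) → (p0=3, p1=2, p2=2, p3=6, p4=1, p5=12, p6=0)
step 6: fire T3:  (p0=3, p1=2, p2=2, p3=6, p4=1, p5=12, p6=0) → (p0=3, p1=4, p2=2, p3=8, p4=0, p5=12, p6=0)
step 7: fire T2:  (p0=3, p1=4, p2=2, p3=8, p4=0, p5=12, p6=0) → (p0=3, p1=4, p2=1, p3=11, p4=0, p5=12, p6=0)
step 8: fire T2:  (p0=3, p1=4, p2=1, p3=11, p4=0, p5=12, p6=0) → (p0=3, p1=4, p2=0, p3=14, p4=0, p5=12, p6=0)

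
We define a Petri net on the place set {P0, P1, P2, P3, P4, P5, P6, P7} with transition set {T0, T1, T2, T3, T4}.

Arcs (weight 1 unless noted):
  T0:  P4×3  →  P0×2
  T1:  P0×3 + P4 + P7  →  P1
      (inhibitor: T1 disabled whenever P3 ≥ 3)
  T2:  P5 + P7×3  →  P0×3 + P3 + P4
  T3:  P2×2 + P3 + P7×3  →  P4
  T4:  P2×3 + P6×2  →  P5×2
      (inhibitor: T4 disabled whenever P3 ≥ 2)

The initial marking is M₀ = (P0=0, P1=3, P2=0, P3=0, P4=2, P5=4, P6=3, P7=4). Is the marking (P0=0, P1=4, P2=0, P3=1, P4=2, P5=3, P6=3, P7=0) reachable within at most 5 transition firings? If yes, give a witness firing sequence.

YES — reachable via ⟨T2, T1⟩ (2 firings)

step 1: fire T2:  (P0=0, P1=3, P2=0, P3=0, P4=2, P5=4, P6=3, P7=4) → (P0=3, P1=3, P2=0, P3=1, P4=3, P5=3, P6=3, P7=1)
step 2: fire T1:  (P0=3, P1=3, P2=0, P3=1, P4=3, P5=3, P6=3, P7=1) → (P0=0, P1=4, P2=0, P3=1, P4=2, P5=3, P6=3, P7=0)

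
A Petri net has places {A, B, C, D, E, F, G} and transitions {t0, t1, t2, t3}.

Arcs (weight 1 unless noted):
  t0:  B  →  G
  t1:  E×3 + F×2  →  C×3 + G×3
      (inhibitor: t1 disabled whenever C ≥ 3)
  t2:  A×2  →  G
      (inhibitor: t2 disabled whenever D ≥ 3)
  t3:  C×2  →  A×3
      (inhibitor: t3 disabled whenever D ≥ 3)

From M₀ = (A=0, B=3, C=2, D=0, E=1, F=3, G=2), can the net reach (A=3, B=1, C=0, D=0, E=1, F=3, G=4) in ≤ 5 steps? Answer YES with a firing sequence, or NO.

step 1: fire t0:  (A=0, B=3, C=2, D=0, E=1, F=3, G=2) → (A=0, B=2, C=2, D=0, E=1, F=3, G=3)
step 2: fire t0:  (A=0, B=2, C=2, D=0, E=1, F=3, G=3) → (A=0, B=1, C=2, D=0, E=1, F=3, G=4)
step 3: fire t3:  (A=0, B=1, C=2, D=0, E=1, F=3, G=4) → (A=3, B=1, C=0, D=0, E=1, F=3, G=4)

YES — reachable via ⟨t0, t0, t3⟩ (3 firings)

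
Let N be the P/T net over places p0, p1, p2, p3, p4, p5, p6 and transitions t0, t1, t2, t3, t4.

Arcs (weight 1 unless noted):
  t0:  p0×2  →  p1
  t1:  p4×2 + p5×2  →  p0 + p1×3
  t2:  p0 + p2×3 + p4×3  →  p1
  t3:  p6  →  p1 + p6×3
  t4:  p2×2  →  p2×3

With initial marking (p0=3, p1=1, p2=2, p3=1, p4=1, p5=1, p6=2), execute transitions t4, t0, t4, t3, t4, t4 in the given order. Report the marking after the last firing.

step 1: fire t4:  (p0=3, p1=1, p2=2, p3=1, p4=1, p5=1, p6=2) → (p0=3, p1=1, p2=3, p3=1, p4=1, p5=1, p6=2)
step 2: fire t0:  (p0=3, p1=1, p2=3, p3=1, p4=1, p5=1, p6=2) → (p0=1, p1=2, p2=3, p3=1, p4=1, p5=1, p6=2)
step 3: fire t4:  (p0=1, p1=2, p2=3, p3=1, p4=1, p5=1, p6=2) → (p0=1, p1=2, p2=4, p3=1, p4=1, p5=1, p6=2)
step 4: fire t3:  (p0=1, p1=2, p2=4, p3=1, p4=1, p5=1, p6=2) → (p0=1, p1=3, p2=4, p3=1, p4=1, p5=1, p6=4)
step 5: fire t4:  (p0=1, p1=3, p2=4, p3=1, p4=1, p5=1, p6=4) → (p0=1, p1=3, p2=5, p3=1, p4=1, p5=1, p6=4)
step 6: fire t4:  (p0=1, p1=3, p2=5, p3=1, p4=1, p5=1, p6=4) → (p0=1, p1=3, p2=6, p3=1, p4=1, p5=1, p6=4)

(p0=1, p1=3, p2=6, p3=1, p4=1, p5=1, p6=4)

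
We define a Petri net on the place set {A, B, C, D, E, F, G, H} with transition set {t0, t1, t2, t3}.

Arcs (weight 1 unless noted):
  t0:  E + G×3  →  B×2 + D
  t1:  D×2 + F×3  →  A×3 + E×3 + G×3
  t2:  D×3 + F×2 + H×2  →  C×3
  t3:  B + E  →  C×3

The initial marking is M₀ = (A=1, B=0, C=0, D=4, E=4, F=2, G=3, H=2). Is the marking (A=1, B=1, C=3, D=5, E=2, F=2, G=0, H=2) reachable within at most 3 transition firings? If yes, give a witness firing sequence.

YES — reachable via ⟨t0, t3⟩ (2 firings)

step 1: fire t0:  (A=1, B=0, C=0, D=4, E=4, F=2, G=3, H=2) → (A=1, B=2, C=0, D=5, E=3, F=2, G=0, H=2)
step 2: fire t3:  (A=1, B=2, C=0, D=5, E=3, F=2, G=0, H=2) → (A=1, B=1, C=3, D=5, E=2, F=2, G=0, H=2)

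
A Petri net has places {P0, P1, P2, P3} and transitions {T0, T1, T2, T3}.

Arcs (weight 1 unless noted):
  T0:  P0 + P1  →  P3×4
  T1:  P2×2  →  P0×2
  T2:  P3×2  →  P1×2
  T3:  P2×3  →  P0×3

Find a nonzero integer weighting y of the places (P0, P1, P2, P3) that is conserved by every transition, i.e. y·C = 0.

y = (P0:3, P1:1, P2:3, P3:1)

Incidence matrix C (rows=places, cols=transitions):
       T0   T1   T2   T3
   P0  -1    2    0    3
   P1  -1    0    2    0
   P2   0   -2    0   -3
   P3   4    0   -2    0

Candidate y = [3, 1, 3, 1]; check y·C column-wise:
  col T0: 3·-1 + 1·-1 + 3·0 + 1·4 = 0
  col T1: 3·2 + 1·0 + 3·-2 + 1·0 = 0
  col T2: 3·0 + 1·2 + 3·0 + 1·-2 = 0
  col T3: 3·3 + 1·0 + 3·-3 + 1·0 = 0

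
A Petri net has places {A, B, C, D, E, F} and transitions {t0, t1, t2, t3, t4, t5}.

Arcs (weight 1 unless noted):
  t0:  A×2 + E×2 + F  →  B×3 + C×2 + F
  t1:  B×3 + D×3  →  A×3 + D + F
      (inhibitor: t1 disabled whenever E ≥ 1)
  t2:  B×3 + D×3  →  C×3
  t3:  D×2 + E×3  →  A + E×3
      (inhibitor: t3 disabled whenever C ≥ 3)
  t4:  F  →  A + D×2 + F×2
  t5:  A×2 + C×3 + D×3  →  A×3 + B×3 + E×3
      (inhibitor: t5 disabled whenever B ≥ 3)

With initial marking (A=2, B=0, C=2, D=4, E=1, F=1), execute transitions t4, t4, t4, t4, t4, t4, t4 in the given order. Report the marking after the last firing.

(A=9, B=0, C=2, D=18, E=1, F=8)

step 1: fire t4:  (A=2, B=0, C=2, D=4, E=1, F=1) → (A=3, B=0, C=2, D=6, E=1, F=2)
step 2: fire t4:  (A=3, B=0, C=2, D=6, E=1, F=2) → (A=4, B=0, C=2, D=8, E=1, F=3)
step 3: fire t4:  (A=4, B=0, C=2, D=8, E=1, F=3) → (A=5, B=0, C=2, D=10, E=1, F=4)
step 4: fire t4:  (A=5, B=0, C=2, D=10, E=1, F=4) → (A=6, B=0, C=2, D=12, E=1, F=5)
step 5: fire t4:  (A=6, B=0, C=2, D=12, E=1, F=5) → (A=7, B=0, C=2, D=14, E=1, F=6)
step 6: fire t4:  (A=7, B=0, C=2, D=14, E=1, F=6) → (A=8, B=0, C=2, D=16, E=1, F=7)
step 7: fire t4:  (A=8, B=0, C=2, D=16, E=1, F=7) → (A=9, B=0, C=2, D=18, E=1, F=8)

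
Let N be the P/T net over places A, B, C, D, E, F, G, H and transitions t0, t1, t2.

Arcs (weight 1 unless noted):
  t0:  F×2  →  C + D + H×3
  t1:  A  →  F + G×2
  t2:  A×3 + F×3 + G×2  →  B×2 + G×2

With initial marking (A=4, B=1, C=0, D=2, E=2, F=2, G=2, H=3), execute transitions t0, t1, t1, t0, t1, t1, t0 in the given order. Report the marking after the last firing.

(A=0, B=1, C=3, D=5, E=2, F=0, G=10, H=12)

step 1: fire t0:  (A=4, B=1, C=0, D=2, E=2, F=2, G=2, H=3) → (A=4, B=1, C=1, D=3, E=2, F=0, G=2, H=6)
step 2: fire t1:  (A=4, B=1, C=1, D=3, E=2, F=0, G=2, H=6) → (A=3, B=1, C=1, D=3, E=2, F=1, G=4, H=6)
step 3: fire t1:  (A=3, B=1, C=1, D=3, E=2, F=1, G=4, H=6) → (A=2, B=1, C=1, D=3, E=2, F=2, G=6, H=6)
step 4: fire t0:  (A=2, B=1, C=1, D=3, E=2, F=2, G=6, H=6) → (A=2, B=1, C=2, D=4, E=2, F=0, G=6, H=9)
step 5: fire t1:  (A=2, B=1, C=2, D=4, E=2, F=0, G=6, H=9) → (A=1, B=1, C=2, D=4, E=2, F=1, G=8, H=9)
step 6: fire t1:  (A=1, B=1, C=2, D=4, E=2, F=1, G=8, H=9) → (A=0, B=1, C=2, D=4, E=2, F=2, G=10, H=9)
step 7: fire t0:  (A=0, B=1, C=2, D=4, E=2, F=2, G=10, H=9) → (A=0, B=1, C=3, D=5, E=2, F=0, G=10, H=12)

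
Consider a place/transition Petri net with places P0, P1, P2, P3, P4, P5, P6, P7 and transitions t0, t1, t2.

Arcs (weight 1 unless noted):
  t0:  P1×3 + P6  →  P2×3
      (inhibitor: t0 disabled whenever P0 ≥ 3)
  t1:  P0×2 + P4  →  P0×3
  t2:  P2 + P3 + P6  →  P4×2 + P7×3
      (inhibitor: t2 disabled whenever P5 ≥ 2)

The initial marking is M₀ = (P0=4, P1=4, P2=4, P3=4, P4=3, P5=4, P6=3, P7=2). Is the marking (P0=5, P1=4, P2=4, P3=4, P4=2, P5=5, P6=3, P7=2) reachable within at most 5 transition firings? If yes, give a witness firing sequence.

NO — not reachable within 5 firings

depth 0: 1 marking
depth 1: 2 markings reached so far
depth 2: 3 markings reached so far
depth 3: 4 markings reached so far
depth 4: 4 markings reached so far
(frontier empty at depth 4; search complete)
target is not among the 4 markings reachable within 5 steps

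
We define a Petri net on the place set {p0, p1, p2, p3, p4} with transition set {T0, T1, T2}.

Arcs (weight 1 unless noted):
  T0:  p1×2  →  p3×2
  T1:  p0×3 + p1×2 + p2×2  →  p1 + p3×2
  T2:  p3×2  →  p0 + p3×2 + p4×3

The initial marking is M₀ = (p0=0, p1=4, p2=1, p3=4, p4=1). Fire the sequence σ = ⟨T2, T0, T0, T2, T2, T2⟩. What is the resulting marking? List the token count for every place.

(p0=4, p1=0, p2=1, p3=8, p4=13)

step 1: fire T2:  (p0=0, p1=4, p2=1, p3=4, p4=1) → (p0=1, p1=4, p2=1, p3=4, p4=4)
step 2: fire T0:  (p0=1, p1=4, p2=1, p3=4, p4=4) → (p0=1, p1=2, p2=1, p3=6, p4=4)
step 3: fire T0:  (p0=1, p1=2, p2=1, p3=6, p4=4) → (p0=1, p1=0, p2=1, p3=8, p4=4)
step 4: fire T2:  (p0=1, p1=0, p2=1, p3=8, p4=4) → (p0=2, p1=0, p2=1, p3=8, p4=7)
step 5: fire T2:  (p0=2, p1=0, p2=1, p3=8, p4=7) → (p0=3, p1=0, p2=1, p3=8, p4=10)
step 6: fire T2:  (p0=3, p1=0, p2=1, p3=8, p4=10) → (p0=4, p1=0, p2=1, p3=8, p4=13)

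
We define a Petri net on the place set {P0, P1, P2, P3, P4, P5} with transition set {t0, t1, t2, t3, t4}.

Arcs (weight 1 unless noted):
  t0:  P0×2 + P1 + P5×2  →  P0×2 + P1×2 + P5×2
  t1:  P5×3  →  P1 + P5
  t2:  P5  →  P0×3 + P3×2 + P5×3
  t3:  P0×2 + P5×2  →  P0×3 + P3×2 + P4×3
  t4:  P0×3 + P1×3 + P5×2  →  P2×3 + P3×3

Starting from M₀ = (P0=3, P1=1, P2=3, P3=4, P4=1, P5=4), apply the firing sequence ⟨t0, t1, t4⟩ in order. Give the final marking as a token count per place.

step 1: fire t0:  (P0=3, P1=1, P2=3, P3=4, P4=1, P5=4) → (P0=3, P1=2, P2=3, P3=4, P4=1, P5=4)
step 2: fire t1:  (P0=3, P1=2, P2=3, P3=4, P4=1, P5=4) → (P0=3, P1=3, P2=3, P3=4, P4=1, P5=2)
step 3: fire t4:  (P0=3, P1=3, P2=3, P3=4, P4=1, P5=2) → (P0=0, P1=0, P2=6, P3=7, P4=1, P5=0)

(P0=0, P1=0, P2=6, P3=7, P4=1, P5=0)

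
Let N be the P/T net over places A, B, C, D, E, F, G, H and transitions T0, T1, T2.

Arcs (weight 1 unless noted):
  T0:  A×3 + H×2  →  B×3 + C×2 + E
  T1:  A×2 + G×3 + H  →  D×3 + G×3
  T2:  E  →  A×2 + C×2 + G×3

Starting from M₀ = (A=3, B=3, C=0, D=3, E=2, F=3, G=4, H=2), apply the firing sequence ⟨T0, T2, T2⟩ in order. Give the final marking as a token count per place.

(A=4, B=6, C=6, D=3, E=1, F=3, G=10, H=0)

step 1: fire T0:  (A=3, B=3, C=0, D=3, E=2, F=3, G=4, H=2) → (A=0, B=6, C=2, D=3, E=3, F=3, G=4, H=0)
step 2: fire T2:  (A=0, B=6, C=2, D=3, E=3, F=3, G=4, H=0) → (A=2, B=6, C=4, D=3, E=2, F=3, G=7, H=0)
step 3: fire T2:  (A=2, B=6, C=4, D=3, E=2, F=3, G=7, H=0) → (A=4, B=6, C=6, D=3, E=1, F=3, G=10, H=0)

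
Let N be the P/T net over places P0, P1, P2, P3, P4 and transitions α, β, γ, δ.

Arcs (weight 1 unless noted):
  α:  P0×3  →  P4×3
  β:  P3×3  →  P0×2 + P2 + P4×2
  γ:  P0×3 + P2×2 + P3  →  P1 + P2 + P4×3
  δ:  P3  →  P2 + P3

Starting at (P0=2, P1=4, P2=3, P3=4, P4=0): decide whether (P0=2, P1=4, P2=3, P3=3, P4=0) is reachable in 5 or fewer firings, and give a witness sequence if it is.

depth 0: 1 marking
depth 1: 3 markings reached so far
depth 2: 7 markings reached so far
depth 3: 11 markings reached so far
depth 4: 15 markings reached so far
depth 5: 19 markings reached so far
target is not among the 19 markings reachable within 5 steps

NO — not reachable within 5 firings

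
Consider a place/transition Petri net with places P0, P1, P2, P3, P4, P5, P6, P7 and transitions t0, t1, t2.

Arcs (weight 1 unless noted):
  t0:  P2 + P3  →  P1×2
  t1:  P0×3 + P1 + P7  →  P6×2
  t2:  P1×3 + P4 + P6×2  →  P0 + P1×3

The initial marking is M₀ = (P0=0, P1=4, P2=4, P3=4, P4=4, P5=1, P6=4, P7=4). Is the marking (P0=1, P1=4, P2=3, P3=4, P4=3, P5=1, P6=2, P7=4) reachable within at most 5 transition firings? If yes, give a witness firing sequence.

NO — not reachable within 5 firings

depth 0: 1 marking
depth 1: 3 markings reached so far
depth 2: 6 markings reached so far
depth 3: 9 markings reached so far
depth 4: 12 markings reached so far
depth 5: 14 markings reached so far
target is not among the 14 markings reachable within 5 steps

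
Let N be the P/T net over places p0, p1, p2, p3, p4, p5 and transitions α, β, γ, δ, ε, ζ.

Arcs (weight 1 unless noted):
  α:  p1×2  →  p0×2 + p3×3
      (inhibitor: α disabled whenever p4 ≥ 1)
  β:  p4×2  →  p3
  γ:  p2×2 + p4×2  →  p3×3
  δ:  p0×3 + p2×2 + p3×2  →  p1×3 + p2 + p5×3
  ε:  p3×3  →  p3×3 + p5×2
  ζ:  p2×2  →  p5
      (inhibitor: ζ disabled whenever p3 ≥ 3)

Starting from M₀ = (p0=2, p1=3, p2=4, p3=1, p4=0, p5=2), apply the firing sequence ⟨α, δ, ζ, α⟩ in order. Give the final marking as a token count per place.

(p0=3, p1=2, p2=1, p3=5, p4=0, p5=6)

step 1: fire α:  (p0=2, p1=3, p2=4, p3=1, p4=0, p5=2) → (p0=4, p1=1, p2=4, p3=4, p4=0, p5=2)
step 2: fire δ:  (p0=4, p1=1, p2=4, p3=4, p4=0, p5=2) → (p0=1, p1=4, p2=3, p3=2, p4=0, p5=5)
step 3: fire ζ:  (p0=1, p1=4, p2=3, p3=2, p4=0, p5=5) → (p0=1, p1=4, p2=1, p3=2, p4=0, p5=6)
step 4: fire α:  (p0=1, p1=4, p2=1, p3=2, p4=0, p5=6) → (p0=3, p1=2, p2=1, p3=5, p4=0, p5=6)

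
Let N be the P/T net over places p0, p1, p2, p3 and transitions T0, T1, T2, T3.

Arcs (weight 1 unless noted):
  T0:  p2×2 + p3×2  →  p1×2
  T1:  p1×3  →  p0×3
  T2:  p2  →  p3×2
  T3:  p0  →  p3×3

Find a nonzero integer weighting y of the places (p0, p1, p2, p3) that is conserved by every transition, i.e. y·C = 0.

Incidence matrix C (rows=places, cols=transitions):
       T0   T1   T2   T3
   p0   0    3    0   -1
   p1   2   -3    0    0
   p2  -2    0   -1    0
   p3  -2    0    2    3

Candidate y = [3, 3, 2, 1]; check y·C column-wise:
  col T0: 3·0 + 3·2 + 2·-2 + 1·-2 = 0
  col T1: 3·3 + 3·-3 + 2·0 + 1·0 = 0
  col T2: 3·0 + 3·0 + 2·-1 + 1·2 = 0
  col T3: 3·-1 + 3·0 + 2·0 + 1·3 = 0

y = (p0:3, p1:3, p2:2, p3:1)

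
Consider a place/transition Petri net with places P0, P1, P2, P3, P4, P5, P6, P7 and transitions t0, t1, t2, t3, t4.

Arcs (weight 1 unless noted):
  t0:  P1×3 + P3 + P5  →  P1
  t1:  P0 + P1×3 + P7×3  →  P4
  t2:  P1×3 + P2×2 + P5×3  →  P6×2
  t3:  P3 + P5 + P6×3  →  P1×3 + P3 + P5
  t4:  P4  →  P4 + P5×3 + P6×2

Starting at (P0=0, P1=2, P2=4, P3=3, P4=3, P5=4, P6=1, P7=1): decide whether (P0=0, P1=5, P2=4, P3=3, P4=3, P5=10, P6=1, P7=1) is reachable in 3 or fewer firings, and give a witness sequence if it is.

depth 0: 1 marking
depth 1: 2 markings reached so far
depth 2: 4 markings reached so far
depth 3: 8 markings reached so far
target is not among the 8 markings reachable within 3 steps

NO — not reachable within 3 firings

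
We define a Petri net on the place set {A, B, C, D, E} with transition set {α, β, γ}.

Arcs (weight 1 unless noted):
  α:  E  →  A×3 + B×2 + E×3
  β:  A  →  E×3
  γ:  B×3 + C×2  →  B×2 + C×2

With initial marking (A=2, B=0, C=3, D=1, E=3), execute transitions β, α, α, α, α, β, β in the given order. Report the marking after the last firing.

step 1: fire β:  (A=2, B=0, C=3, D=1, E=3) → (A=1, B=0, C=3, D=1, E=6)
step 2: fire α:  (A=1, B=0, C=3, D=1, E=6) → (A=4, B=2, C=3, D=1, E=8)
step 3: fire α:  (A=4, B=2, C=3, D=1, E=8) → (A=7, B=4, C=3, D=1, E=10)
step 4: fire α:  (A=7, B=4, C=3, D=1, E=10) → (A=10, B=6, C=3, D=1, E=12)
step 5: fire α:  (A=10, B=6, C=3, D=1, E=12) → (A=13, B=8, C=3, D=1, E=14)
step 6: fire β:  (A=13, B=8, C=3, D=1, E=14) → (A=12, B=8, C=3, D=1, E=17)
step 7: fire β:  (A=12, B=8, C=3, D=1, E=17) → (A=11, B=8, C=3, D=1, E=20)

(A=11, B=8, C=3, D=1, E=20)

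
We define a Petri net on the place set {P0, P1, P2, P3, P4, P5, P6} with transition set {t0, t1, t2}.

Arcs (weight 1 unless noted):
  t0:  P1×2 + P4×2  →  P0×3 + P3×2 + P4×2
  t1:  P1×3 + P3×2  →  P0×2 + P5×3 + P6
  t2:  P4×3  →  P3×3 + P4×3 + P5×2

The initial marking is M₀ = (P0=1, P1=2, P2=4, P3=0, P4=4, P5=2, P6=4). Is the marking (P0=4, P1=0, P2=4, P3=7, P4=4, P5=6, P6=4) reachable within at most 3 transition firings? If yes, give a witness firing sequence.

NO — not reachable within 3 firings

depth 0: 1 marking
depth 1: 3 markings reached so far
depth 2: 5 markings reached so far
depth 3: 7 markings reached so far
target is not among the 7 markings reachable within 3 steps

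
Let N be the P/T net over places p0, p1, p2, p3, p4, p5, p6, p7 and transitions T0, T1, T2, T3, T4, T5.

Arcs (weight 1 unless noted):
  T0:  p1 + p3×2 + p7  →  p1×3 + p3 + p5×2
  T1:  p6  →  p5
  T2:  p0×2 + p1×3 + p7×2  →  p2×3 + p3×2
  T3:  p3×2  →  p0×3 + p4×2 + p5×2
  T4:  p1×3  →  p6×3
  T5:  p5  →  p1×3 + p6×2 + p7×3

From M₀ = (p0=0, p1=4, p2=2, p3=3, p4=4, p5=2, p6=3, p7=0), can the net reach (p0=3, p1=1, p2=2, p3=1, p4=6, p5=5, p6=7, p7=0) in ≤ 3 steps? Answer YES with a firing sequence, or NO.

NO — not reachable within 3 firings

depth 0: 1 marking
depth 1: 5 markings reached so far
depth 2: 14 markings reached so far
depth 3: 32 markings reached so far
target is not among the 32 markings reachable within 3 steps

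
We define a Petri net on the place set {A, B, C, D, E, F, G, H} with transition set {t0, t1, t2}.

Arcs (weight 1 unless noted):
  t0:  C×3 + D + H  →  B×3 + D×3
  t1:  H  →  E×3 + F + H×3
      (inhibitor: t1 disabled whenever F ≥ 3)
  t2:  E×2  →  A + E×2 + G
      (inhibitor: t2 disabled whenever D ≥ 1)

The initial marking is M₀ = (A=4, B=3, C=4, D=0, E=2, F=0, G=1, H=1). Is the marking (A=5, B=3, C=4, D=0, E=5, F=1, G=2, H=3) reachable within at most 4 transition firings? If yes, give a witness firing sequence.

YES — reachable via ⟨t1, t2⟩ (2 firings)

step 1: fire t1:  (A=4, B=3, C=4, D=0, E=2, F=0, G=1, H=1) → (A=4, B=3, C=4, D=0, E=5, F=1, G=1, H=3)
step 2: fire t2:  (A=4, B=3, C=4, D=0, E=5, F=1, G=1, H=3) → (A=5, B=3, C=4, D=0, E=5, F=1, G=2, H=3)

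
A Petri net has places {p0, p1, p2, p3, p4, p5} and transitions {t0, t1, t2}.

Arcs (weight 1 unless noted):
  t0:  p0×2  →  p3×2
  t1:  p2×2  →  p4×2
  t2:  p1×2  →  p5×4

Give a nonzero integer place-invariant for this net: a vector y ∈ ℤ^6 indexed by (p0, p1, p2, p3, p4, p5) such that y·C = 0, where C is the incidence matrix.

y = (p0:1, p1:0, p2:0, p3:1, p4:0, p5:0)

Incidence matrix C (rows=places, cols=transitions):
       t0   t1   t2
   p0  -2    0    0
   p1   0    0   -2
   p2   0   -2    0
   p3   2    0    0
   p4   0    2    0
   p5   0    0    4

Candidate y = [1, 0, 0, 1, 0, 0]; check y·C column-wise:
  col t0: 1·-2 + 1·2 = 0
  col t1: 1·0 + 0·-2 + 1·0 + 0·2 = 0
  col t2: 1·0 + 0·-2 + 1·0 + 0·4 = 0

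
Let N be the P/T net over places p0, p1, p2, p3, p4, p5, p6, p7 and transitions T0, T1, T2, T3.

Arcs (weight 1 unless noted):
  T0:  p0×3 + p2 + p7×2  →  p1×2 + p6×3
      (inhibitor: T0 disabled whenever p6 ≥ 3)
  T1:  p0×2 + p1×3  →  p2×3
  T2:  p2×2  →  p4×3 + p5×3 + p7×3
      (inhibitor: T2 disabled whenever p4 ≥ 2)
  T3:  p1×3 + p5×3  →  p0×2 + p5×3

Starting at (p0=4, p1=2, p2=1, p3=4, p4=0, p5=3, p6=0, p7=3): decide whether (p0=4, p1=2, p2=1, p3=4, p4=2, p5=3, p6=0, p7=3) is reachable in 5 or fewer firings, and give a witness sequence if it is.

depth 0: 1 marking
depth 1: 2 markings reached so far
depth 2: 3 markings reached so far
depth 3: 3 markings reached so far
(frontier empty at depth 3; search complete)
target is not among the 3 markings reachable within 5 steps

NO — not reachable within 5 firings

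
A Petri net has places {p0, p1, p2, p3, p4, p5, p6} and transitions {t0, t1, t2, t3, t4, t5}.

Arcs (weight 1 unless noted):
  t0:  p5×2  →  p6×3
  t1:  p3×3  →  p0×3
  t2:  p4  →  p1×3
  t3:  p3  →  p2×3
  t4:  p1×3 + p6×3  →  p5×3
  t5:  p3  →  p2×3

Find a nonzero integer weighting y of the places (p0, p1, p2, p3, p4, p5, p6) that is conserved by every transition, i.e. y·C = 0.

y = (p0:3, p1:0, p2:1, p3:3, p4:0, p5:0, p6:0)

Incidence matrix C (rows=places, cols=transitions):
       t0   t1   t2   t3   t4   t5
   p0   0    3    0    0    0    0
   p1   0    0    3    0   -3    0
   p2   0    0    0    3    0    3
   p3   0   -3    0   -1    0   -1
   p4   0    0   -1    0    0    0
   p5  -2    0    0    0    3    0
   p6   3    0    0    0   -3    0

Candidate y = [3, 0, 1, 3, 0, 0, 0]; check y·C column-wise:
  col t0: 3·0 + 1·0 + 3·0 + 0·-2 + 0·3 = 0
  col t1: 3·3 + 1·0 + 3·-3 = 0
  col t2: 3·0 + 0·3 + 1·0 + 3·0 + 0·-1 = 0
  col t3: 3·0 + 1·3 + 3·-1 = 0
  col t4: 3·0 + 0·-3 + 1·0 + 3·0 + 0·3 + 0·-3 = 0
  col t5: 3·0 + 1·3 + 3·-1 = 0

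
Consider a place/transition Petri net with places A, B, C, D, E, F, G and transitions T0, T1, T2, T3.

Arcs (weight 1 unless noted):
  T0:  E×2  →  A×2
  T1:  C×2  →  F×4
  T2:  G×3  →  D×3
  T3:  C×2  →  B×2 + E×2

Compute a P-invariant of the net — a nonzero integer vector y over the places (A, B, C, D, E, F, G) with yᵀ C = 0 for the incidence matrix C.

Incidence matrix C (rows=places, cols=transitions):
       T0   T1   T2   T3
    A   2    0    0    0
    B   0    0    0    2
    C   0   -2    0   -2
    D   0    0    3    0
    E  -2    0    0    2
    F   0    4    0    0
    G   0    0   -3    0

Candidate y = [1, -1, 0, 0, 1, 0, 0]; check y·C column-wise:
  col T0: 1·2 + -1·0 + 1·-2 = 0
  col T1: 1·0 + -1·0 + 0·-2 + 1·0 + 0·4 = 0
  col T2: 1·0 + -1·0 + 0·3 + 1·0 + 0·-3 = 0
  col T3: 1·0 + -1·2 + 0·-2 + 1·2 = 0

y = (A:1, B:-1, C:0, D:0, E:1, F:0, G:0)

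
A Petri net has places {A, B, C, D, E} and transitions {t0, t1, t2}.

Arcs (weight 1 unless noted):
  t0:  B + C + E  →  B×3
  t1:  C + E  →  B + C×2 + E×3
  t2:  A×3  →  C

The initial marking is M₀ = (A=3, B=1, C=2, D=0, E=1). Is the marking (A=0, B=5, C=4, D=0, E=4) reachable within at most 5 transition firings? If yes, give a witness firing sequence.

YES — reachable via ⟨t1, t0, t1, t2⟩ (4 firings)

step 1: fire t1:  (A=3, B=1, C=2, D=0, E=1) → (A=3, B=2, C=3, D=0, E=3)
step 2: fire t0:  (A=3, B=2, C=3, D=0, E=3) → (A=3, B=4, C=2, D=0, E=2)
step 3: fire t1:  (A=3, B=4, C=2, D=0, E=2) → (A=3, B=5, C=3, D=0, E=4)
step 4: fire t2:  (A=3, B=5, C=3, D=0, E=4) → (A=0, B=5, C=4, D=0, E=4)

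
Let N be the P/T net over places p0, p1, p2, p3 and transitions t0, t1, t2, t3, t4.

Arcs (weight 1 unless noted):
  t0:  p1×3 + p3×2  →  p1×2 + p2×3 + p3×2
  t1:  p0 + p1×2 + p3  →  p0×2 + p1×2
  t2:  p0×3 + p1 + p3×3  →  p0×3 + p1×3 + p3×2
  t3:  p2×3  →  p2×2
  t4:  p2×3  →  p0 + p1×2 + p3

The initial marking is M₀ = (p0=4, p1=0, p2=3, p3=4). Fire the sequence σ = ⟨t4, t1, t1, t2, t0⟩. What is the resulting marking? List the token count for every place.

(p0=7, p1=3, p2=3, p3=2)

step 1: fire t4:  (p0=4, p1=0, p2=3, p3=4) → (p0=5, p1=2, p2=0, p3=5)
step 2: fire t1:  (p0=5, p1=2, p2=0, p3=5) → (p0=6, p1=2, p2=0, p3=4)
step 3: fire t1:  (p0=6, p1=2, p2=0, p3=4) → (p0=7, p1=2, p2=0, p3=3)
step 4: fire t2:  (p0=7, p1=2, p2=0, p3=3) → (p0=7, p1=4, p2=0, p3=2)
step 5: fire t0:  (p0=7, p1=4, p2=0, p3=2) → (p0=7, p1=3, p2=3, p3=2)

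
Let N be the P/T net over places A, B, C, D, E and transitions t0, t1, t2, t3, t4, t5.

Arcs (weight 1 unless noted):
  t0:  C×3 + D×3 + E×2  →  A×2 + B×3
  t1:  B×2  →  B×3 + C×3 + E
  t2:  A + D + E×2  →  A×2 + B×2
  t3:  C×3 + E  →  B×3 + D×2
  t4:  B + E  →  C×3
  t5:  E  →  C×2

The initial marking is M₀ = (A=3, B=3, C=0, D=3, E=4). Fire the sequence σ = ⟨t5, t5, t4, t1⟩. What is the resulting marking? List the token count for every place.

step 1: fire t5:  (A=3, B=3, C=0, D=3, E=4) → (A=3, B=3, C=2, D=3, E=3)
step 2: fire t5:  (A=3, B=3, C=2, D=3, E=3) → (A=3, B=3, C=4, D=3, E=2)
step 3: fire t4:  (A=3, B=3, C=4, D=3, E=2) → (A=3, B=2, C=7, D=3, E=1)
step 4: fire t1:  (A=3, B=2, C=7, D=3, E=1) → (A=3, B=3, C=10, D=3, E=2)

(A=3, B=3, C=10, D=3, E=2)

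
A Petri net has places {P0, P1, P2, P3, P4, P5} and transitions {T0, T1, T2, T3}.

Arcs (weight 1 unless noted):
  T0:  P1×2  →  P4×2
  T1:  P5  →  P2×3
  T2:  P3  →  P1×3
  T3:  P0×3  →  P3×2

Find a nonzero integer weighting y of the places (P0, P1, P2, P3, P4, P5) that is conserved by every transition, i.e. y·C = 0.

y = (P0:2, P1:1, P2:0, P3:3, P4:1, P5:0)

Incidence matrix C (rows=places, cols=transitions):
       T0   T1   T2   T3
   P0   0    0    0   -3
   P1  -2    0    3    0
   P2   0    3    0    0
   P3   0    0   -1    2
   P4   2    0    0    0
   P5   0   -1    0    0

Candidate y = [2, 1, 0, 3, 1, 0]; check y·C column-wise:
  col T0: 2·0 + 1·-2 + 3·0 + 1·2 = 0
  col T1: 2·0 + 1·0 + 0·3 + 3·0 + 1·0 + 0·-1 = 0
  col T2: 2·0 + 1·3 + 3·-1 + 1·0 = 0
  col T3: 2·-3 + 1·0 + 3·2 + 1·0 = 0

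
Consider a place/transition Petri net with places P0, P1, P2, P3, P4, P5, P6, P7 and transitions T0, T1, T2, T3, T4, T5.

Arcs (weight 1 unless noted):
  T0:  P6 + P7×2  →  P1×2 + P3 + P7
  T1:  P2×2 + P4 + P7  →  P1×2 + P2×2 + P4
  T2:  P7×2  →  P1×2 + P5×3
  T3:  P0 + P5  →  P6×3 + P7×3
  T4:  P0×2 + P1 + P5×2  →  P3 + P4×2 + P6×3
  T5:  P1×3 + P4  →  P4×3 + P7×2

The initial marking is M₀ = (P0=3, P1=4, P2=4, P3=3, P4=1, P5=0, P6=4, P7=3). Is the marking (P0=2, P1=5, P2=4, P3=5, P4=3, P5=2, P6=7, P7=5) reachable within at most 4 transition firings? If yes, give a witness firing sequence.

NO — not reachable within 4 firings

depth 0: 1 marking
depth 1: 5 markings reached so far
depth 2: 15 markings reached so far
depth 3: 36 markings reached so far
depth 4: 73 markings reached so far
target is not among the 73 markings reachable within 4 steps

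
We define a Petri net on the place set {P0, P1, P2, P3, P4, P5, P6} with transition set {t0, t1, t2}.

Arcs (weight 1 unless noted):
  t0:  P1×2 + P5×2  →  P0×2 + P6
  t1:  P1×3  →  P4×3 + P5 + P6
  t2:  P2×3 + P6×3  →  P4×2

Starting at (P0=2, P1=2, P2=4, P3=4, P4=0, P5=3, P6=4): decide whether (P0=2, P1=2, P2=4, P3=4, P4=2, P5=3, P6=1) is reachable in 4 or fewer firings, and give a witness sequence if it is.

NO — not reachable within 4 firings

depth 0: 1 marking
depth 1: 3 markings reached so far
depth 2: 4 markings reached so far
depth 3: 4 markings reached so far
(frontier empty at depth 3; search complete)
target is not among the 4 markings reachable within 4 steps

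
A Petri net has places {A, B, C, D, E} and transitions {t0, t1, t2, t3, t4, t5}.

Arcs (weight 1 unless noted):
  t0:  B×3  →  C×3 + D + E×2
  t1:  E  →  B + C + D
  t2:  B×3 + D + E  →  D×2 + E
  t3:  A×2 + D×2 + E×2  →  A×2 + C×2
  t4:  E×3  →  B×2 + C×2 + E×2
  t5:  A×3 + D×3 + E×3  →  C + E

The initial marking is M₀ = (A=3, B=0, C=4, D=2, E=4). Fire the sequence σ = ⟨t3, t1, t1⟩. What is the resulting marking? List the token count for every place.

(A=3, B=2, C=8, D=2, E=0)

step 1: fire t3:  (A=3, B=0, C=4, D=2, E=4) → (A=3, B=0, C=6, D=0, E=2)
step 2: fire t1:  (A=3, B=0, C=6, D=0, E=2) → (A=3, B=1, C=7, D=1, E=1)
step 3: fire t1:  (A=3, B=1, C=7, D=1, E=1) → (A=3, B=2, C=8, D=2, E=0)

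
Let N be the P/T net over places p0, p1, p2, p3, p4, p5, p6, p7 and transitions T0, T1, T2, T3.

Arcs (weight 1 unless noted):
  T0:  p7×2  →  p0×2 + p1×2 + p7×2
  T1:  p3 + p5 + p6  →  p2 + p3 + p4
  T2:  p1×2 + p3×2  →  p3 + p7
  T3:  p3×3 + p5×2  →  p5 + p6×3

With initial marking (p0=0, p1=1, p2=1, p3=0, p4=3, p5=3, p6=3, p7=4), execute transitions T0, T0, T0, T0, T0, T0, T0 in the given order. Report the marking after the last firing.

step 1: fire T0:  (p0=0, p1=1, p2=1, p3=0, p4=3, p5=3, p6=3, p7=4) → (p0=2, p1=3, p2=1, p3=0, p4=3, p5=3, p6=3, p7=4)
step 2: fire T0:  (p0=2, p1=3, p2=1, p3=0, p4=3, p5=3, p6=3, p7=4) → (p0=4, p1=5, p2=1, p3=0, p4=3, p5=3, p6=3, p7=4)
step 3: fire T0:  (p0=4, p1=5, p2=1, p3=0, p4=3, p5=3, p6=3, p7=4) → (p0=6, p1=7, p2=1, p3=0, p4=3, p5=3, p6=3, p7=4)
step 4: fire T0:  (p0=6, p1=7, p2=1, p3=0, p4=3, p5=3, p6=3, p7=4) → (p0=8, p1=9, p2=1, p3=0, p4=3, p5=3, p6=3, p7=4)
step 5: fire T0:  (p0=8, p1=9, p2=1, p3=0, p4=3, p5=3, p6=3, p7=4) → (p0=10, p1=11, p2=1, p3=0, p4=3, p5=3, p6=3, p7=4)
step 6: fire T0:  (p0=10, p1=11, p2=1, p3=0, p4=3, p5=3, p6=3, p7=4) → (p0=12, p1=13, p2=1, p3=0, p4=3, p5=3, p6=3, p7=4)
step 7: fire T0:  (p0=12, p1=13, p2=1, p3=0, p4=3, p5=3, p6=3, p7=4) → (p0=14, p1=15, p2=1, p3=0, p4=3, p5=3, p6=3, p7=4)

(p0=14, p1=15, p2=1, p3=0, p4=3, p5=3, p6=3, p7=4)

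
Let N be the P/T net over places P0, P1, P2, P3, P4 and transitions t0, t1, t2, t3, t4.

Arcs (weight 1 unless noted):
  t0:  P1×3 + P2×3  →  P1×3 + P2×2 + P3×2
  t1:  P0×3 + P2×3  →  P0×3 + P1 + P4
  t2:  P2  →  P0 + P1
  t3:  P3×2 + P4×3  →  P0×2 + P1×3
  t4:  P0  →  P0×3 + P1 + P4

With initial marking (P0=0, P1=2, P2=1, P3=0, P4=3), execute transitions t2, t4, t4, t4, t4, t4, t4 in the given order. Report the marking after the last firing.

(P0=13, P1=9, P2=0, P3=0, P4=9)

step 1: fire t2:  (P0=0, P1=2, P2=1, P3=0, P4=3) → (P0=1, P1=3, P2=0, P3=0, P4=3)
step 2: fire t4:  (P0=1, P1=3, P2=0, P3=0, P4=3) → (P0=3, P1=4, P2=0, P3=0, P4=4)
step 3: fire t4:  (P0=3, P1=4, P2=0, P3=0, P4=4) → (P0=5, P1=5, P2=0, P3=0, P4=5)
step 4: fire t4:  (P0=5, P1=5, P2=0, P3=0, P4=5) → (P0=7, P1=6, P2=0, P3=0, P4=6)
step 5: fire t4:  (P0=7, P1=6, P2=0, P3=0, P4=6) → (P0=9, P1=7, P2=0, P3=0, P4=7)
step 6: fire t4:  (P0=9, P1=7, P2=0, P3=0, P4=7) → (P0=11, P1=8, P2=0, P3=0, P4=8)
step 7: fire t4:  (P0=11, P1=8, P2=0, P3=0, P4=8) → (P0=13, P1=9, P2=0, P3=0, P4=9)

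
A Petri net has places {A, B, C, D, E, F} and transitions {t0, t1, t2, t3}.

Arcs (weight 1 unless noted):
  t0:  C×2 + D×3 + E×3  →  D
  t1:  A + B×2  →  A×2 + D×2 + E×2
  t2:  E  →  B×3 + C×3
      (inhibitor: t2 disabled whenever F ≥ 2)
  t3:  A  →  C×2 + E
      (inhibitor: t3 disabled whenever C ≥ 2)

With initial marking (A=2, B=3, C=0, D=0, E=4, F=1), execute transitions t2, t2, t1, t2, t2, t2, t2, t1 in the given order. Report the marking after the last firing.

(A=4, B=17, C=18, D=4, E=2, F=1)

step 1: fire t2:  (A=2, B=3, C=0, D=0, E=4, F=1) → (A=2, B=6, C=3, D=0, E=3, F=1)
step 2: fire t2:  (A=2, B=6, C=3, D=0, E=3, F=1) → (A=2, B=9, C=6, D=0, E=2, F=1)
step 3: fire t1:  (A=2, B=9, C=6, D=0, E=2, F=1) → (A=3, B=7, C=6, D=2, E=4, F=1)
step 4: fire t2:  (A=3, B=7, C=6, D=2, E=4, F=1) → (A=3, B=10, C=9, D=2, E=3, F=1)
step 5: fire t2:  (A=3, B=10, C=9, D=2, E=3, F=1) → (A=3, B=13, C=12, D=2, E=2, F=1)
step 6: fire t2:  (A=3, B=13, C=12, D=2, E=2, F=1) → (A=3, B=16, C=15, D=2, E=1, F=1)
step 7: fire t2:  (A=3, B=16, C=15, D=2, E=1, F=1) → (A=3, B=19, C=18, D=2, E=0, F=1)
step 8: fire t1:  (A=3, B=19, C=18, D=2, E=0, F=1) → (A=4, B=17, C=18, D=4, E=2, F=1)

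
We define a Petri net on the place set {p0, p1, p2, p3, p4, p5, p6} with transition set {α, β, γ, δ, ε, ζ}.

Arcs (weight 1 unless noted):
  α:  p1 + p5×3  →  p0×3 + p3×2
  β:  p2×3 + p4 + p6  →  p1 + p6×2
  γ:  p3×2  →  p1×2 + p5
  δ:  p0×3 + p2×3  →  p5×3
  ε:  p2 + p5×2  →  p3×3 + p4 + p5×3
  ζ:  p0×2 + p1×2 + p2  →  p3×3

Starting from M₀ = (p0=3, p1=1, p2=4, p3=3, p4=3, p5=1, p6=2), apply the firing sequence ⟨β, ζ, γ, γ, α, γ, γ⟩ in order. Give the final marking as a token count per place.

step 1: fire β:  (p0=3, p1=1, p2=4, p3=3, p4=3, p5=1, p6=2) → (p0=3, p1=2, p2=1, p3=3, p4=2, p5=1, p6=3)
step 2: fire ζ:  (p0=3, p1=2, p2=1, p3=3, p4=2, p5=1, p6=3) → (p0=1, p1=0, p2=0, p3=6, p4=2, p5=1, p6=3)
step 3: fire γ:  (p0=1, p1=0, p2=0, p3=6, p4=2, p5=1, p6=3) → (p0=1, p1=2, p2=0, p3=4, p4=2, p5=2, p6=3)
step 4: fire γ:  (p0=1, p1=2, p2=0, p3=4, p4=2, p5=2, p6=3) → (p0=1, p1=4, p2=0, p3=2, p4=2, p5=3, p6=3)
step 5: fire α:  (p0=1, p1=4, p2=0, p3=2, p4=2, p5=3, p6=3) → (p0=4, p1=3, p2=0, p3=4, p4=2, p5=0, p6=3)
step 6: fire γ:  (p0=4, p1=3, p2=0, p3=4, p4=2, p5=0, p6=3) → (p0=4, p1=5, p2=0, p3=2, p4=2, p5=1, p6=3)
step 7: fire γ:  (p0=4, p1=5, p2=0, p3=2, p4=2, p5=1, p6=3) → (p0=4, p1=7, p2=0, p3=0, p4=2, p5=2, p6=3)

(p0=4, p1=7, p2=0, p3=0, p4=2, p5=2, p6=3)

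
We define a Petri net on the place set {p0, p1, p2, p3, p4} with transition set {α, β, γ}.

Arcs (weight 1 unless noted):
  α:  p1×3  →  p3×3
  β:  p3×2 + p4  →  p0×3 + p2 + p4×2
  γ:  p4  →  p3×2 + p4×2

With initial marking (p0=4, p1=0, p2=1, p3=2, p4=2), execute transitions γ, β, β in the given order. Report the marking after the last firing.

(p0=10, p1=0, p2=3, p3=0, p4=5)

step 1: fire γ:  (p0=4, p1=0, p2=1, p3=2, p4=2) → (p0=4, p1=0, p2=1, p3=4, p4=3)
step 2: fire β:  (p0=4, p1=0, p2=1, p3=4, p4=3) → (p0=7, p1=0, p2=2, p3=2, p4=4)
step 3: fire β:  (p0=7, p1=0, p2=2, p3=2, p4=4) → (p0=10, p1=0, p2=3, p3=0, p4=5)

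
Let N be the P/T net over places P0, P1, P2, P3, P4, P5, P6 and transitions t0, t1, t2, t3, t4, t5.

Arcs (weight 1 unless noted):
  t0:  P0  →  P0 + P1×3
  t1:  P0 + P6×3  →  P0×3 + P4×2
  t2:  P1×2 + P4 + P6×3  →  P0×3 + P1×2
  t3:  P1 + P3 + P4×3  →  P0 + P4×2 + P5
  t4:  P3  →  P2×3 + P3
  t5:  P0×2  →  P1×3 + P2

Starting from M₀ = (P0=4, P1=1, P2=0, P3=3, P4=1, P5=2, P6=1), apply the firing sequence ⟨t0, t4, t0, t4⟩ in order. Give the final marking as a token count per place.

step 1: fire t0:  (P0=4, P1=1, P2=0, P3=3, P4=1, P5=2, P6=1) → (P0=4, P1=4, P2=0, P3=3, P4=1, P5=2, P6=1)
step 2: fire t4:  (P0=4, P1=4, P2=0, P3=3, P4=1, P5=2, P6=1) → (P0=4, P1=4, P2=3, P3=3, P4=1, P5=2, P6=1)
step 3: fire t0:  (P0=4, P1=4, P2=3, P3=3, P4=1, P5=2, P6=1) → (P0=4, P1=7, P2=3, P3=3, P4=1, P5=2, P6=1)
step 4: fire t4:  (P0=4, P1=7, P2=3, P3=3, P4=1, P5=2, P6=1) → (P0=4, P1=7, P2=6, P3=3, P4=1, P5=2, P6=1)

(P0=4, P1=7, P2=6, P3=3, P4=1, P5=2, P6=1)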